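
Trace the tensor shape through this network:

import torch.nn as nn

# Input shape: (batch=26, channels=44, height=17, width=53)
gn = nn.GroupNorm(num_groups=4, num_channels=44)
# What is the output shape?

Input shape: (26, 44, 17, 53)
Output shape: (26, 44, 17, 53)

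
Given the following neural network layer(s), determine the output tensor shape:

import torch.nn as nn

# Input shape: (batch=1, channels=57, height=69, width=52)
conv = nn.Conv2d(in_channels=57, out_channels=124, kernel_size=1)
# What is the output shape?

Input shape: (1, 57, 69, 52)
Output shape: (1, 124, 69, 52)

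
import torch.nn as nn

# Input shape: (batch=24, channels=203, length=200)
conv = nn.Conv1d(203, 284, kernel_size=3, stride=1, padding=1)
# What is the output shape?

Input shape: (24, 203, 200)
Output shape: (24, 284, 200)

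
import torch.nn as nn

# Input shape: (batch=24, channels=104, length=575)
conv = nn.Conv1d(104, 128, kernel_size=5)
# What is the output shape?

Input shape: (24, 104, 575)
Output shape: (24, 128, 571)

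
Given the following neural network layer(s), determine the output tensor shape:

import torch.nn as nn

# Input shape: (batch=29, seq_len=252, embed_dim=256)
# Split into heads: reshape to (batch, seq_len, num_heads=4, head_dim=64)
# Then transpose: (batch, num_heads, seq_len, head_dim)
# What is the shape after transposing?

Input shape: (29, 252, 256)
  -> after reshape: (29, 252, 4, 64)
Output shape: (29, 4, 252, 64)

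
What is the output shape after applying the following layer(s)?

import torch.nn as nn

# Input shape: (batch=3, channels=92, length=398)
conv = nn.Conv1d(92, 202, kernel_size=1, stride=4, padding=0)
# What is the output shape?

Input shape: (3, 92, 398)
Output shape: (3, 202, 100)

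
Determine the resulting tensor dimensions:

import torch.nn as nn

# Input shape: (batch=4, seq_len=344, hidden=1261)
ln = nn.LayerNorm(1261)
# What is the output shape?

Input shape: (4, 344, 1261)
Output shape: (4, 344, 1261)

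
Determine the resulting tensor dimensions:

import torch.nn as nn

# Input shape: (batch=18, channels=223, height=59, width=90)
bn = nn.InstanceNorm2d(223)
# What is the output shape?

Input shape: (18, 223, 59, 90)
Output shape: (18, 223, 59, 90)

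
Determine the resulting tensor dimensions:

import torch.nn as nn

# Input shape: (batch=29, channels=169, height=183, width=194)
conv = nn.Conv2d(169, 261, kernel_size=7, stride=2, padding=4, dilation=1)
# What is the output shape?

Input shape: (29, 169, 183, 194)
Output shape: (29, 261, 93, 98)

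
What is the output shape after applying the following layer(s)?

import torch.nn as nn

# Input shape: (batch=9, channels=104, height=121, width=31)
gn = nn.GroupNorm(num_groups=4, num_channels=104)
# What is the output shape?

Input shape: (9, 104, 121, 31)
Output shape: (9, 104, 121, 31)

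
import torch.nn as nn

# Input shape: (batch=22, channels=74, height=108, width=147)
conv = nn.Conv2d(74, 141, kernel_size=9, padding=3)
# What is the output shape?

Input shape: (22, 74, 108, 147)
Output shape: (22, 141, 106, 145)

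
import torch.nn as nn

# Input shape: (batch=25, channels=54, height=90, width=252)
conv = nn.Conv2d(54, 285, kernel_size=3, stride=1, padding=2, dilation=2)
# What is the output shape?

Input shape: (25, 54, 90, 252)
Output shape: (25, 285, 90, 252)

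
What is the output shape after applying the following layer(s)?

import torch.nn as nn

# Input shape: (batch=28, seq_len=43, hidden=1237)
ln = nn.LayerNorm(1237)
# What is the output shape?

Input shape: (28, 43, 1237)
Output shape: (28, 43, 1237)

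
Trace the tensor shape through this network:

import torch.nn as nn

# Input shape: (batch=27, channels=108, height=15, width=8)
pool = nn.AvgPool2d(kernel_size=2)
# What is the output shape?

Input shape: (27, 108, 15, 8)
Output shape: (27, 108, 7, 4)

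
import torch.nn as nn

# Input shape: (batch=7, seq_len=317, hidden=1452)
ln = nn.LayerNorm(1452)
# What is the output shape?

Input shape: (7, 317, 1452)
Output shape: (7, 317, 1452)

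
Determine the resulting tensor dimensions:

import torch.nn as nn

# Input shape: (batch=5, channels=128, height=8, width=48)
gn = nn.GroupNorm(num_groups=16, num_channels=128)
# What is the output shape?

Input shape: (5, 128, 8, 48)
Output shape: (5, 128, 8, 48)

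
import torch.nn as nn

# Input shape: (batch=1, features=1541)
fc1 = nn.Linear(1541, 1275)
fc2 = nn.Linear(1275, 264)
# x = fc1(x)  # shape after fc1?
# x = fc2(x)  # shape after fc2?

Input shape: (1, 1541)
  -> after fc1: (1, 1275)
Output shape: (1, 264)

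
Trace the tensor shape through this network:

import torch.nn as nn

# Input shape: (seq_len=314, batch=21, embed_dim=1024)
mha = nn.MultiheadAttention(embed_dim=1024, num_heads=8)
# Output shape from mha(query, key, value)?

Input shape: (314, 21, 1024)
Output shape: (314, 21, 1024)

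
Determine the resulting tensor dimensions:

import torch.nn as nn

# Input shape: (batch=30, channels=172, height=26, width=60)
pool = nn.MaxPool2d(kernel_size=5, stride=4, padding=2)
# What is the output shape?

Input shape: (30, 172, 26, 60)
Output shape: (30, 172, 7, 15)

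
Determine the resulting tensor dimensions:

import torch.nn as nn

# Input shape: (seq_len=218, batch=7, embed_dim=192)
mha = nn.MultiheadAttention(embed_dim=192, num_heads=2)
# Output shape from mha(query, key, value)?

Input shape: (218, 7, 192)
Output shape: (218, 7, 192)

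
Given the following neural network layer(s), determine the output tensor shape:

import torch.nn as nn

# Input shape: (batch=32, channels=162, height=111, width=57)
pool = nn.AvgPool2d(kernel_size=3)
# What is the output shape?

Input shape: (32, 162, 111, 57)
Output shape: (32, 162, 37, 19)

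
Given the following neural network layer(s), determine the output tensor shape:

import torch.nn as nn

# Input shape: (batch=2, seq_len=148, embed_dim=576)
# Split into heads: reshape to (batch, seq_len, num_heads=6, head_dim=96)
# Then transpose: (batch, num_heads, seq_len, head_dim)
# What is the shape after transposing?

Input shape: (2, 148, 576)
  -> after reshape: (2, 148, 6, 96)
Output shape: (2, 6, 148, 96)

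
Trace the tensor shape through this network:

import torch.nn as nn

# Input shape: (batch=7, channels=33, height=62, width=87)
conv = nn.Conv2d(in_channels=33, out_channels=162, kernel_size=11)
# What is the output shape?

Input shape: (7, 33, 62, 87)
Output shape: (7, 162, 52, 77)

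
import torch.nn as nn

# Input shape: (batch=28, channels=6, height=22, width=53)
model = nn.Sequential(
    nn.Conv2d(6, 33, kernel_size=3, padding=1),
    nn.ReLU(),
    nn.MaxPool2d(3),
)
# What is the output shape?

Input shape: (28, 6, 22, 53)
  -> after Conv2d: (28, 33, 22, 53)
  -> after ReLU: (28, 33, 22, 53)
Output shape: (28, 33, 7, 17)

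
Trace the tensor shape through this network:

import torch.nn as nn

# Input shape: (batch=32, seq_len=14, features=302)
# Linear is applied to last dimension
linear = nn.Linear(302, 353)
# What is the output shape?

Input shape: (32, 14, 302)
Output shape: (32, 14, 353)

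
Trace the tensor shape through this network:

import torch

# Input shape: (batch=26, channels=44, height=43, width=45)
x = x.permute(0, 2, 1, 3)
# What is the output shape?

Input shape: (26, 44, 43, 45)
Output shape: (26, 43, 44, 45)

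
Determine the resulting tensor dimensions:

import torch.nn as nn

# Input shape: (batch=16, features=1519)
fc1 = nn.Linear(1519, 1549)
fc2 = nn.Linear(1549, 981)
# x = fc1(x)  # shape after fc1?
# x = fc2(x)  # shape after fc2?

Input shape: (16, 1519)
  -> after fc1: (16, 1549)
Output shape: (16, 981)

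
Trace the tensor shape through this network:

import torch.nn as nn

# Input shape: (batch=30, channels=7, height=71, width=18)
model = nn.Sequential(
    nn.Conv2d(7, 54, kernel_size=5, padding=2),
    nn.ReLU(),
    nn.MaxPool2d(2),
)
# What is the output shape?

Input shape: (30, 7, 71, 18)
  -> after Conv2d: (30, 54, 71, 18)
  -> after ReLU: (30, 54, 71, 18)
Output shape: (30, 54, 35, 9)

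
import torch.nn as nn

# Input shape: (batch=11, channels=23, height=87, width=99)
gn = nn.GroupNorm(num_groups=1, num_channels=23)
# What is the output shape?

Input shape: (11, 23, 87, 99)
Output shape: (11, 23, 87, 99)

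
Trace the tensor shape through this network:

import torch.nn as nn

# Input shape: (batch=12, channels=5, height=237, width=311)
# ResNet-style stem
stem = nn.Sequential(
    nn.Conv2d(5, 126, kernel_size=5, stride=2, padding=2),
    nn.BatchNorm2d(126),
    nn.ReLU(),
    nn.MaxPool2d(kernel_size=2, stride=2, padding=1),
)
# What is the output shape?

Input shape: (12, 5, 237, 311)
  -> after Conv2d 5x5 stride=2: (12, 126, 119, 156)
Output shape: (12, 126, 60, 79)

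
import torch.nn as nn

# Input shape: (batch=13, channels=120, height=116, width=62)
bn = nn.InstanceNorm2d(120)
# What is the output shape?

Input shape: (13, 120, 116, 62)
Output shape: (13, 120, 116, 62)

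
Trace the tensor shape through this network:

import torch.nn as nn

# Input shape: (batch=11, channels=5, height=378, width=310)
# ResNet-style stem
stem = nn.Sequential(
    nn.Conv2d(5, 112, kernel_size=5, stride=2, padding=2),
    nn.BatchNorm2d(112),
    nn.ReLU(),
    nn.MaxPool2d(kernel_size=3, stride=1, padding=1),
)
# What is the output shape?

Input shape: (11, 5, 378, 310)
  -> after Conv2d 5x5 stride=2: (11, 112, 189, 155)
Output shape: (11, 112, 189, 155)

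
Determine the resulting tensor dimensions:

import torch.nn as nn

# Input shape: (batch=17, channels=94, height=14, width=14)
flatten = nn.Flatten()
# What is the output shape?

Input shape: (17, 94, 14, 14)
Output shape: (17, 18424)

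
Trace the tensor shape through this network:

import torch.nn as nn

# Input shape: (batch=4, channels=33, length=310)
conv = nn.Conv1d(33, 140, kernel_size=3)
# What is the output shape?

Input shape: (4, 33, 310)
Output shape: (4, 140, 308)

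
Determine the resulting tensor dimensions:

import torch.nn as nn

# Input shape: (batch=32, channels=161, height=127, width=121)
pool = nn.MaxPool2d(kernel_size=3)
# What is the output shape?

Input shape: (32, 161, 127, 121)
Output shape: (32, 161, 42, 40)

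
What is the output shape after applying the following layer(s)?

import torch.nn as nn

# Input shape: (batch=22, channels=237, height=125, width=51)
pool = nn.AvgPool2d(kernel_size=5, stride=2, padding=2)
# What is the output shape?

Input shape: (22, 237, 125, 51)
Output shape: (22, 237, 63, 26)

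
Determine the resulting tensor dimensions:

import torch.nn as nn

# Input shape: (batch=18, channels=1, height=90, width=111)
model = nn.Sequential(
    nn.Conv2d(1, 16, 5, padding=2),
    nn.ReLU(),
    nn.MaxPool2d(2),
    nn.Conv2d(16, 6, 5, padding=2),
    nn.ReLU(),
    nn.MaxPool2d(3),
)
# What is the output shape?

Input shape: (18, 1, 90, 111)
  -> after first Conv2d: (18, 16, 90, 111)
  -> after first MaxPool2d: (18, 16, 45, 55)
  -> after second Conv2d: (18, 6, 45, 55)
Output shape: (18, 6, 15, 18)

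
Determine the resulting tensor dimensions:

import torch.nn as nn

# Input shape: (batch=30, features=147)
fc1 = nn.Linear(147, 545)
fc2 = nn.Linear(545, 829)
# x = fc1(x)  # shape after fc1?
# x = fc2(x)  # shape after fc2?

Input shape: (30, 147)
  -> after fc1: (30, 545)
Output shape: (30, 829)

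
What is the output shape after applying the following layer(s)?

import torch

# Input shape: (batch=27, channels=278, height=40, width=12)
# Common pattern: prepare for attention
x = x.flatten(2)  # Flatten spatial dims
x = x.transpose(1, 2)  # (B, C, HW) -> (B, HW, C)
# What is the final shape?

Input shape: (27, 278, 40, 12)
  -> after flatten(2): (27, 278, 480)
Output shape: (27, 480, 278)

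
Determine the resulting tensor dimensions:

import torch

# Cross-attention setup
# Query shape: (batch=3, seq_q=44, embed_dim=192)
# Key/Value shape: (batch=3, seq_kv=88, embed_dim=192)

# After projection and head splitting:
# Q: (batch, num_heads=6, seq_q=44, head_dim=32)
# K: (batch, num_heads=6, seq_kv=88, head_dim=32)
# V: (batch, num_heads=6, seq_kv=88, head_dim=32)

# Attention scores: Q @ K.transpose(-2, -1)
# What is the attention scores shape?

Input shape: (3, 44, 192)
Output shape: (3, 6, 44, 88)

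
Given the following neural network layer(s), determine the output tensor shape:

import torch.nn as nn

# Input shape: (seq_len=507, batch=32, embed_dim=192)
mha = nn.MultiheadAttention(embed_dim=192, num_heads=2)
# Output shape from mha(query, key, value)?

Input shape: (507, 32, 192)
Output shape: (507, 32, 192)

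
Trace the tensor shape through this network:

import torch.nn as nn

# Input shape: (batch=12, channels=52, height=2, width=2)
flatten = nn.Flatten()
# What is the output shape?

Input shape: (12, 52, 2, 2)
Output shape: (12, 208)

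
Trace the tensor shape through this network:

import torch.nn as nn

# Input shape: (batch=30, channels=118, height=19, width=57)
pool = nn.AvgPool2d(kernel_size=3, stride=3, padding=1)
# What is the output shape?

Input shape: (30, 118, 19, 57)
Output shape: (30, 118, 7, 19)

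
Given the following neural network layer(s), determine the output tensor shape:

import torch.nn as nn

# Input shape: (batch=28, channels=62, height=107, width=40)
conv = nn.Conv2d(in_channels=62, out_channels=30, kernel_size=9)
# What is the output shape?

Input shape: (28, 62, 107, 40)
Output shape: (28, 30, 99, 32)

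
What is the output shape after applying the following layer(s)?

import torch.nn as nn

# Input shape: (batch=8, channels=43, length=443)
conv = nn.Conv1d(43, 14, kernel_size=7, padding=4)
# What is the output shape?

Input shape: (8, 43, 443)
Output shape: (8, 14, 445)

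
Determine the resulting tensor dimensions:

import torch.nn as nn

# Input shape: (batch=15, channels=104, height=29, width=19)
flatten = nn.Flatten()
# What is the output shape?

Input shape: (15, 104, 29, 19)
Output shape: (15, 57304)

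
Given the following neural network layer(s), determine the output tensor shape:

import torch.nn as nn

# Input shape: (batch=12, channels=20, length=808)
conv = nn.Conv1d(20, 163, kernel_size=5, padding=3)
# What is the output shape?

Input shape: (12, 20, 808)
Output shape: (12, 163, 810)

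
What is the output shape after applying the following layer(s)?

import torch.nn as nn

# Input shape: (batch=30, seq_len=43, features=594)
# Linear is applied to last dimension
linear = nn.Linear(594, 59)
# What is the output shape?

Input shape: (30, 43, 594)
Output shape: (30, 43, 59)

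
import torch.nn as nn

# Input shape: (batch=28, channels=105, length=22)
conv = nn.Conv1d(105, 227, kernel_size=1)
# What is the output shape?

Input shape: (28, 105, 22)
Output shape: (28, 227, 22)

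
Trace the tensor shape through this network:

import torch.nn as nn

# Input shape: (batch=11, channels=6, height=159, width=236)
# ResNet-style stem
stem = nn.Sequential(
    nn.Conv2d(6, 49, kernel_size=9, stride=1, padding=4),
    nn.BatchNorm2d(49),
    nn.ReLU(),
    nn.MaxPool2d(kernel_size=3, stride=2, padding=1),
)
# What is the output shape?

Input shape: (11, 6, 159, 236)
  -> after Conv2d 9x9 stride=1: (11, 49, 159, 236)
Output shape: (11, 49, 80, 118)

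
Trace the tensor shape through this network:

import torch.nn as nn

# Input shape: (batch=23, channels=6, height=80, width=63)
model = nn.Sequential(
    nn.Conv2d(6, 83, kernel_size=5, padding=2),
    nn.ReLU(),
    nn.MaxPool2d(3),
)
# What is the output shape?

Input shape: (23, 6, 80, 63)
  -> after Conv2d: (23, 83, 80, 63)
  -> after ReLU: (23, 83, 80, 63)
Output shape: (23, 83, 26, 21)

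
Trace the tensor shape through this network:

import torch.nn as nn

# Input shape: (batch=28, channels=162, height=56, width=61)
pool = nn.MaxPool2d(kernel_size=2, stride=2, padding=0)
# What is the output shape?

Input shape: (28, 162, 56, 61)
Output shape: (28, 162, 28, 30)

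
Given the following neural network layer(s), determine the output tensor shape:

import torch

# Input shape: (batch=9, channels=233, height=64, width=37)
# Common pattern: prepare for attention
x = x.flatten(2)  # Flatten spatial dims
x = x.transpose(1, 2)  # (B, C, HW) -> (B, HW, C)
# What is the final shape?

Input shape: (9, 233, 64, 37)
  -> after flatten(2): (9, 233, 2368)
Output shape: (9, 2368, 233)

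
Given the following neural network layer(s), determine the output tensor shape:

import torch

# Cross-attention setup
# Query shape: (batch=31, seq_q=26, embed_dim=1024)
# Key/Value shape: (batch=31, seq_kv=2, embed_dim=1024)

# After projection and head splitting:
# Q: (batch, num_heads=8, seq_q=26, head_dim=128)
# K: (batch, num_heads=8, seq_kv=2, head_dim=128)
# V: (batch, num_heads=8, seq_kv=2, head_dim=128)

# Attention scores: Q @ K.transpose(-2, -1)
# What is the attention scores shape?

Input shape: (31, 26, 1024)
Output shape: (31, 8, 26, 2)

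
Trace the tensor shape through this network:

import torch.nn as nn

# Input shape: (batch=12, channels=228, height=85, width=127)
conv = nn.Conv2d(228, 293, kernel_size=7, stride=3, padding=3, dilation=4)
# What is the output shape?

Input shape: (12, 228, 85, 127)
Output shape: (12, 293, 23, 37)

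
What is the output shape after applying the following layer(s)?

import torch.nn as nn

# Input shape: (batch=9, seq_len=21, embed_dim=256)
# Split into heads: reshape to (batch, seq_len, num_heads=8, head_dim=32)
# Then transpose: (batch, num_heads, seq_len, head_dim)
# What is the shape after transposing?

Input shape: (9, 21, 256)
  -> after reshape: (9, 21, 8, 32)
Output shape: (9, 8, 21, 32)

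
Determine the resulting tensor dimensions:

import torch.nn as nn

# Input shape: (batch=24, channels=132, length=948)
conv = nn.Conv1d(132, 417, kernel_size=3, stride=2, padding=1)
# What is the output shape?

Input shape: (24, 132, 948)
Output shape: (24, 417, 474)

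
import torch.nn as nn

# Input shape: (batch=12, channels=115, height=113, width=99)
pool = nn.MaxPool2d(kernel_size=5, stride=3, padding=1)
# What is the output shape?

Input shape: (12, 115, 113, 99)
Output shape: (12, 115, 37, 33)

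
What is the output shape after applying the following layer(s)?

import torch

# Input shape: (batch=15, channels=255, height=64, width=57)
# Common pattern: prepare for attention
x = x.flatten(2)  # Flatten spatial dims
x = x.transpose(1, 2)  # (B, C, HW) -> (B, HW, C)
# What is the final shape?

Input shape: (15, 255, 64, 57)
  -> after flatten(2): (15, 255, 3648)
Output shape: (15, 3648, 255)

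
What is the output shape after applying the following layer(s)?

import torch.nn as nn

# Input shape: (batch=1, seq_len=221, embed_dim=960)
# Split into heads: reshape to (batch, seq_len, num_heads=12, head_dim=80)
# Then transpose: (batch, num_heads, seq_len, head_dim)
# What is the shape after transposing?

Input shape: (1, 221, 960)
  -> after reshape: (1, 221, 12, 80)
Output shape: (1, 12, 221, 80)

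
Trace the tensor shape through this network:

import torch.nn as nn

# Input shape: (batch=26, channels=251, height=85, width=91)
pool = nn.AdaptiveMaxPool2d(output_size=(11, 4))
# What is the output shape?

Input shape: (26, 251, 85, 91)
Output shape: (26, 251, 11, 4)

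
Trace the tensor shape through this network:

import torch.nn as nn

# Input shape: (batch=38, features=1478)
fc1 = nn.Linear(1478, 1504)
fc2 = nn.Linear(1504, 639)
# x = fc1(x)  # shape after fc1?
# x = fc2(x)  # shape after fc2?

Input shape: (38, 1478)
  -> after fc1: (38, 1504)
Output shape: (38, 639)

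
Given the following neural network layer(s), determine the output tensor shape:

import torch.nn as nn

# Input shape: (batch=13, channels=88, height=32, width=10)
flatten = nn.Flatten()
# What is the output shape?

Input shape: (13, 88, 32, 10)
Output shape: (13, 28160)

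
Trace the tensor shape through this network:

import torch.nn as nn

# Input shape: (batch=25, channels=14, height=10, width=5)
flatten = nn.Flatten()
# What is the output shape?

Input shape: (25, 14, 10, 5)
Output shape: (25, 700)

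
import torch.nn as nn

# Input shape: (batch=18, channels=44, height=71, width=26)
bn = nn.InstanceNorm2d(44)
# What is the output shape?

Input shape: (18, 44, 71, 26)
Output shape: (18, 44, 71, 26)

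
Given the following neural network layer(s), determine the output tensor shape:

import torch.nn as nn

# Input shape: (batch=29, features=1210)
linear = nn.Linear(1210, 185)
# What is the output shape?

Input shape: (29, 1210)
Output shape: (29, 185)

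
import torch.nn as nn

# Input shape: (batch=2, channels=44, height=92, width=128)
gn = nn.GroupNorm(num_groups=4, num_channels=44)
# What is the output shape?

Input shape: (2, 44, 92, 128)
Output shape: (2, 44, 92, 128)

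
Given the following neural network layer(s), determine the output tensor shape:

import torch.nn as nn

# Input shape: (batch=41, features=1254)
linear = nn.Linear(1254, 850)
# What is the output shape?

Input shape: (41, 1254)
Output shape: (41, 850)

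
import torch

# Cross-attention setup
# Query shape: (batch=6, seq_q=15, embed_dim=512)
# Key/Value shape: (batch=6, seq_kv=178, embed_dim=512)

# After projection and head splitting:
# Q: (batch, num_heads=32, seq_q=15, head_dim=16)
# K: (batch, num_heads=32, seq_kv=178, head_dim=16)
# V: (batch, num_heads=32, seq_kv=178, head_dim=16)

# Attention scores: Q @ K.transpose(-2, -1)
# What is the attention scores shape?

Input shape: (6, 15, 512)
Output shape: (6, 32, 15, 178)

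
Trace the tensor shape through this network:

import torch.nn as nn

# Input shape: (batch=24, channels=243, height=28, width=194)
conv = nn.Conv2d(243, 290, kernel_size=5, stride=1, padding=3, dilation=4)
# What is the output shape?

Input shape: (24, 243, 28, 194)
Output shape: (24, 290, 18, 184)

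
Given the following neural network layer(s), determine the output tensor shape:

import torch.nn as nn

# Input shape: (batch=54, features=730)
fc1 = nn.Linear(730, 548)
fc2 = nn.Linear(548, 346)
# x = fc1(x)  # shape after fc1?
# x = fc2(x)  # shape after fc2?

Input shape: (54, 730)
  -> after fc1: (54, 548)
Output shape: (54, 346)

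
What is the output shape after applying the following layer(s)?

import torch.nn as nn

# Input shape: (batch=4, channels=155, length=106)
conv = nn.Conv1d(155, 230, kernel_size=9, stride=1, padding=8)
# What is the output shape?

Input shape: (4, 155, 106)
Output shape: (4, 230, 114)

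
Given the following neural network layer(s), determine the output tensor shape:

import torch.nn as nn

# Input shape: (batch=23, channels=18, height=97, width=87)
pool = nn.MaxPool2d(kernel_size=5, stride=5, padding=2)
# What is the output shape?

Input shape: (23, 18, 97, 87)
Output shape: (23, 18, 20, 18)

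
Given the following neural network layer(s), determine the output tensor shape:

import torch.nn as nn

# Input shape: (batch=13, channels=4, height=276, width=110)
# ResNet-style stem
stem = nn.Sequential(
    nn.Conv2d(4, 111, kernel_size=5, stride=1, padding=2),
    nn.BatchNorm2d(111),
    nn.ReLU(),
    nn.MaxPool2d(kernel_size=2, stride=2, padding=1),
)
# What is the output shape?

Input shape: (13, 4, 276, 110)
  -> after Conv2d 5x5 stride=1: (13, 111, 276, 110)
Output shape: (13, 111, 139, 56)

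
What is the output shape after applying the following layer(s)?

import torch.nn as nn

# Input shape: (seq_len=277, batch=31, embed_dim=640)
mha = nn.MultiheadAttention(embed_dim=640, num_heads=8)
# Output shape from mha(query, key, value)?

Input shape: (277, 31, 640)
Output shape: (277, 31, 640)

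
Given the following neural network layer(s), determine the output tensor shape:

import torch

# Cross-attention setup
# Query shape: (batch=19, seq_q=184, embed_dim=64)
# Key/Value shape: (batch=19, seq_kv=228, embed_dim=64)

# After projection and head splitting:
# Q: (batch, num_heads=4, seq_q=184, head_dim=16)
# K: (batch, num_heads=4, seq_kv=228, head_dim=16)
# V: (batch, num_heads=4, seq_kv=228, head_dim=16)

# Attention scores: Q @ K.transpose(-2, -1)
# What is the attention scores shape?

Input shape: (19, 184, 64)
Output shape: (19, 4, 184, 228)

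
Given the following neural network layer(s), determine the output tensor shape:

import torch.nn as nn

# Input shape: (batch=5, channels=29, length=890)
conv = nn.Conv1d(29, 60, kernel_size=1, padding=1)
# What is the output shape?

Input shape: (5, 29, 890)
Output shape: (5, 60, 892)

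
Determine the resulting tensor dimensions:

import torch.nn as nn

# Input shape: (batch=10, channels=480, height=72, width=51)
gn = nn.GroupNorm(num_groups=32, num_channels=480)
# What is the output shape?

Input shape: (10, 480, 72, 51)
Output shape: (10, 480, 72, 51)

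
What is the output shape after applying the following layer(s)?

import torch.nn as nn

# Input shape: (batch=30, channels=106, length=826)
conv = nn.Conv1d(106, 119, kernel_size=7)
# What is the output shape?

Input shape: (30, 106, 826)
Output shape: (30, 119, 820)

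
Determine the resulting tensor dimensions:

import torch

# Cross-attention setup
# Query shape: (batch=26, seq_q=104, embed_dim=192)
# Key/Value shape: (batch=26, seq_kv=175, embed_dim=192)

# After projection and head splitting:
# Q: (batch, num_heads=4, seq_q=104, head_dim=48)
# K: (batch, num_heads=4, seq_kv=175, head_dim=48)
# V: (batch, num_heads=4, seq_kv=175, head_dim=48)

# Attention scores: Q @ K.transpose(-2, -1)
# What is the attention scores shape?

Input shape: (26, 104, 192)
Output shape: (26, 4, 104, 175)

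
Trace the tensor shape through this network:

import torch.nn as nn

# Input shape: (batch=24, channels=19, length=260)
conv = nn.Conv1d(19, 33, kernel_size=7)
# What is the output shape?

Input shape: (24, 19, 260)
Output shape: (24, 33, 254)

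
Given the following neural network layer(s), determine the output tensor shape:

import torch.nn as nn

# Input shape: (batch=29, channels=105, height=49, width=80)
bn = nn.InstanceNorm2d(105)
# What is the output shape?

Input shape: (29, 105, 49, 80)
Output shape: (29, 105, 49, 80)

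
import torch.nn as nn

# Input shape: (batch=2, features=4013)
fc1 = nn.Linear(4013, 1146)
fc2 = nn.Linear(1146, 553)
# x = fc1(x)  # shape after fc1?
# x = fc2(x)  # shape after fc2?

Input shape: (2, 4013)
  -> after fc1: (2, 1146)
Output shape: (2, 553)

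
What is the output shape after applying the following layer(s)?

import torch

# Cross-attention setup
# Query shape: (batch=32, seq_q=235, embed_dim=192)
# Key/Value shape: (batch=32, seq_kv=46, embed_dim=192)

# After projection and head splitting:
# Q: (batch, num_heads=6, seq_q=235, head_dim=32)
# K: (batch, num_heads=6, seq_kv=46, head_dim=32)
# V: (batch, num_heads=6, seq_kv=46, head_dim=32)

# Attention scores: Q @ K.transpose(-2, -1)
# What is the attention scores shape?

Input shape: (32, 235, 192)
Output shape: (32, 6, 235, 46)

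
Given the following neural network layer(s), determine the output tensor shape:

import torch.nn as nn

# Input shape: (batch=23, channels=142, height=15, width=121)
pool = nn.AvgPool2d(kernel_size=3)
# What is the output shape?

Input shape: (23, 142, 15, 121)
Output shape: (23, 142, 5, 40)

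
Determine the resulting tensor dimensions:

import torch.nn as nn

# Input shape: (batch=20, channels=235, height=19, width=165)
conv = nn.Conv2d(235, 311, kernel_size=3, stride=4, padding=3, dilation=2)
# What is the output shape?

Input shape: (20, 235, 19, 165)
Output shape: (20, 311, 6, 42)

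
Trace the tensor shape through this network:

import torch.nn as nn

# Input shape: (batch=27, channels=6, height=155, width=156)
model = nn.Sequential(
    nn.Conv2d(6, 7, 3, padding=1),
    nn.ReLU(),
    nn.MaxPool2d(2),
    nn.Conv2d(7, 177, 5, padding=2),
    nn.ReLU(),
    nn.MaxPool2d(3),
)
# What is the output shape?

Input shape: (27, 6, 155, 156)
  -> after first Conv2d: (27, 7, 155, 156)
  -> after first MaxPool2d: (27, 7, 77, 78)
  -> after second Conv2d: (27, 177, 77, 78)
Output shape: (27, 177, 25, 26)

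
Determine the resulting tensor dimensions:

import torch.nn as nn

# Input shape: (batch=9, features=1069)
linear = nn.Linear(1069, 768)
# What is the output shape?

Input shape: (9, 1069)
Output shape: (9, 768)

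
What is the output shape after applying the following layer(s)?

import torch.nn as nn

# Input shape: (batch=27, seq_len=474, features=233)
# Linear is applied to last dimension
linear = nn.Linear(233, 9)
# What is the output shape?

Input shape: (27, 474, 233)
Output shape: (27, 474, 9)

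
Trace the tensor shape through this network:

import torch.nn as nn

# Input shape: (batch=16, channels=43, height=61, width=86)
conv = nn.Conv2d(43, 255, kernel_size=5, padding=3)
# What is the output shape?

Input shape: (16, 43, 61, 86)
Output shape: (16, 255, 63, 88)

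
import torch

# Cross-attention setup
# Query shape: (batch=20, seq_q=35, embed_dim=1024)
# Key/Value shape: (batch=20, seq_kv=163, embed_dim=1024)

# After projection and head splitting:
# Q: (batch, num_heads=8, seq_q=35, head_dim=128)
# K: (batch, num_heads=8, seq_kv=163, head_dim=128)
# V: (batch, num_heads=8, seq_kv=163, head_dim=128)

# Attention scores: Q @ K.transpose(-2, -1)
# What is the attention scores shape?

Input shape: (20, 35, 1024)
Output shape: (20, 8, 35, 163)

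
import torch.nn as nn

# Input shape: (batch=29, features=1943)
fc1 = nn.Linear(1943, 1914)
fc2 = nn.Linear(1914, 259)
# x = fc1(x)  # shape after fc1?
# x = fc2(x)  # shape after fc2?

Input shape: (29, 1943)
  -> after fc1: (29, 1914)
Output shape: (29, 259)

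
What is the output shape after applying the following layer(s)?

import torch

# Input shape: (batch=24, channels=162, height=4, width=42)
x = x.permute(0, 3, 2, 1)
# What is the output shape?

Input shape: (24, 162, 4, 42)
Output shape: (24, 42, 4, 162)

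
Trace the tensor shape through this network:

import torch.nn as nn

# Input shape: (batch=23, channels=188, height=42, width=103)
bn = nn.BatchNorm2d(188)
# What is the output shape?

Input shape: (23, 188, 42, 103)
Output shape: (23, 188, 42, 103)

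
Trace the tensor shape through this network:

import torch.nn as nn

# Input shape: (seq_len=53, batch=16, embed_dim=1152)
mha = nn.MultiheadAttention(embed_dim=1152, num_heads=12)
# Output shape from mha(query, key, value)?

Input shape: (53, 16, 1152)
Output shape: (53, 16, 1152)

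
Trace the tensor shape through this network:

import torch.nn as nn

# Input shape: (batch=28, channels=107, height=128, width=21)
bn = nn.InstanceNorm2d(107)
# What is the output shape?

Input shape: (28, 107, 128, 21)
Output shape: (28, 107, 128, 21)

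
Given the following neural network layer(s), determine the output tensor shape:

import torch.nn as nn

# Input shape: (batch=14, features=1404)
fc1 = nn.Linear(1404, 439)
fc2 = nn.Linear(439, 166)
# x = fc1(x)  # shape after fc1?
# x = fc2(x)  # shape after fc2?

Input shape: (14, 1404)
  -> after fc1: (14, 439)
Output shape: (14, 166)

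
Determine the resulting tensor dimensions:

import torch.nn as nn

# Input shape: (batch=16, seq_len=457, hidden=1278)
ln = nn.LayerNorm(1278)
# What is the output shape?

Input shape: (16, 457, 1278)
Output shape: (16, 457, 1278)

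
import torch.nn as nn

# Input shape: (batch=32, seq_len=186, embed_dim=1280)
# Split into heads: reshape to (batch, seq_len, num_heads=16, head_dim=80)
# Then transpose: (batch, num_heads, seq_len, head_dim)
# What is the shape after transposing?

Input shape: (32, 186, 1280)
  -> after reshape: (32, 186, 16, 80)
Output shape: (32, 16, 186, 80)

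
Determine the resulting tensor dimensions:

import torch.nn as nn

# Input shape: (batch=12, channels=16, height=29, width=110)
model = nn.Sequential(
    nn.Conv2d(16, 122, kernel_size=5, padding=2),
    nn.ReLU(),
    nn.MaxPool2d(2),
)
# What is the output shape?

Input shape: (12, 16, 29, 110)
  -> after Conv2d: (12, 122, 29, 110)
  -> after ReLU: (12, 122, 29, 110)
Output shape: (12, 122, 14, 55)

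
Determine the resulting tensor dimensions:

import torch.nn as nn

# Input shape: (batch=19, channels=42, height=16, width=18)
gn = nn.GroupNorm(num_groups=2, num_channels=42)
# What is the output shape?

Input shape: (19, 42, 16, 18)
Output shape: (19, 42, 16, 18)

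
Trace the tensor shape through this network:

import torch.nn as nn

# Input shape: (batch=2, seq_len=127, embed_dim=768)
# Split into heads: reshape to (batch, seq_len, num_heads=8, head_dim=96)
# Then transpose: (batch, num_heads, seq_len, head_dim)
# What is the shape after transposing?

Input shape: (2, 127, 768)
  -> after reshape: (2, 127, 8, 96)
Output shape: (2, 8, 127, 96)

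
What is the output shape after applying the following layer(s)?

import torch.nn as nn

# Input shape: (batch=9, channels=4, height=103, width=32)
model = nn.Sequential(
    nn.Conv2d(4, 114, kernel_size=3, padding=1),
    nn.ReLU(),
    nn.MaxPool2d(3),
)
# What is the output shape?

Input shape: (9, 4, 103, 32)
  -> after Conv2d: (9, 114, 103, 32)
  -> after ReLU: (9, 114, 103, 32)
Output shape: (9, 114, 34, 10)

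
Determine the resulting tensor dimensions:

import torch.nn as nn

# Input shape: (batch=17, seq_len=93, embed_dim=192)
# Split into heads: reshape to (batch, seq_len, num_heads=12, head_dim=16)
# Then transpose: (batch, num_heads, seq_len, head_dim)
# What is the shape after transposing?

Input shape: (17, 93, 192)
  -> after reshape: (17, 93, 12, 16)
Output shape: (17, 12, 93, 16)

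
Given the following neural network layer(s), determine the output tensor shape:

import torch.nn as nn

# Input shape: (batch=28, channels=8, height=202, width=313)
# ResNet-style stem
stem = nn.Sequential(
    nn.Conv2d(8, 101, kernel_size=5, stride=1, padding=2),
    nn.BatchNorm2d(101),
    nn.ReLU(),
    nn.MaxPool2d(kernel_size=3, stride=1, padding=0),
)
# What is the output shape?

Input shape: (28, 8, 202, 313)
  -> after Conv2d 5x5 stride=1: (28, 101, 202, 313)
Output shape: (28, 101, 200, 311)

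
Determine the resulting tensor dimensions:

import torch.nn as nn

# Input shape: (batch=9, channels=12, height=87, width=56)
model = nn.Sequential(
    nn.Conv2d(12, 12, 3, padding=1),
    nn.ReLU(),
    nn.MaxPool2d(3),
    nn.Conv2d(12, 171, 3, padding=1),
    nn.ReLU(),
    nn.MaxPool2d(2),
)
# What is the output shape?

Input shape: (9, 12, 87, 56)
  -> after first Conv2d: (9, 12, 87, 56)
  -> after first MaxPool2d: (9, 12, 29, 18)
  -> after second Conv2d: (9, 171, 29, 18)
Output shape: (9, 171, 14, 9)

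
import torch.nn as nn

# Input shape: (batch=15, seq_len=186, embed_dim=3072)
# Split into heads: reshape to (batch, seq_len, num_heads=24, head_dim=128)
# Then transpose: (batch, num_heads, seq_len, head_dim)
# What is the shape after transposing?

Input shape: (15, 186, 3072)
  -> after reshape: (15, 186, 24, 128)
Output shape: (15, 24, 186, 128)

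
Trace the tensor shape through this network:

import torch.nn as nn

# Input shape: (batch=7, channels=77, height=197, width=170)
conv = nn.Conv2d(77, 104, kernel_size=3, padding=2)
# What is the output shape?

Input shape: (7, 77, 197, 170)
Output shape: (7, 104, 199, 172)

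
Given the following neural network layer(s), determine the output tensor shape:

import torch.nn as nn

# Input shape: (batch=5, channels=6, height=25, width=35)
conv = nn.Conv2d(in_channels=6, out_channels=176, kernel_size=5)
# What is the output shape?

Input shape: (5, 6, 25, 35)
Output shape: (5, 176, 21, 31)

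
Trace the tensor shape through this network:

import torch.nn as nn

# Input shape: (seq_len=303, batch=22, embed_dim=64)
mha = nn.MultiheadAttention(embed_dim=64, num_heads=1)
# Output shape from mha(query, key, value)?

Input shape: (303, 22, 64)
Output shape: (303, 22, 64)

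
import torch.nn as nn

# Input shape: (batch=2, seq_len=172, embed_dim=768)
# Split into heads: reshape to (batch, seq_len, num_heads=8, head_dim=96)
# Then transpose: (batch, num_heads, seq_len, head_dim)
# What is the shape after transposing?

Input shape: (2, 172, 768)
  -> after reshape: (2, 172, 8, 96)
Output shape: (2, 8, 172, 96)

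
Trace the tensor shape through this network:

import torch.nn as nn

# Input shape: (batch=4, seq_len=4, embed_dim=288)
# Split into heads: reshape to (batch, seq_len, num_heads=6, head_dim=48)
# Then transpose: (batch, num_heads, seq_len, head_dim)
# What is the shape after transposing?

Input shape: (4, 4, 288)
  -> after reshape: (4, 4, 6, 48)
Output shape: (4, 6, 4, 48)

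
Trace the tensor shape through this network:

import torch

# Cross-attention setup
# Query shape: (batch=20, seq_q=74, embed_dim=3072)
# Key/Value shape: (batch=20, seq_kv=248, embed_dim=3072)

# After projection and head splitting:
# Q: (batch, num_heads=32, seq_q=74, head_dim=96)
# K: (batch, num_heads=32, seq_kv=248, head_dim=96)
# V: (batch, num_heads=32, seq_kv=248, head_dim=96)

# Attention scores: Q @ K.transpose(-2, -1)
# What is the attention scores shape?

Input shape: (20, 74, 3072)
Output shape: (20, 32, 74, 248)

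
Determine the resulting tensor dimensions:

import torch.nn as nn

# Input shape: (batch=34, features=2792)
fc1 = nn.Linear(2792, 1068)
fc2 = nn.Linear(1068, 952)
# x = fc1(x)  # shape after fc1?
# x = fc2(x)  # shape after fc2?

Input shape: (34, 2792)
  -> after fc1: (34, 1068)
Output shape: (34, 952)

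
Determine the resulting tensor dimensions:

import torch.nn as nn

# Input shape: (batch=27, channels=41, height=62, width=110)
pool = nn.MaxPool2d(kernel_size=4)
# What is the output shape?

Input shape: (27, 41, 62, 110)
Output shape: (27, 41, 15, 27)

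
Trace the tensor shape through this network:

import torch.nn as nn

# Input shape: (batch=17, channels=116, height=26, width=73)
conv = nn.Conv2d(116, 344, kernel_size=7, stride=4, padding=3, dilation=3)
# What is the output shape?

Input shape: (17, 116, 26, 73)
Output shape: (17, 344, 4, 16)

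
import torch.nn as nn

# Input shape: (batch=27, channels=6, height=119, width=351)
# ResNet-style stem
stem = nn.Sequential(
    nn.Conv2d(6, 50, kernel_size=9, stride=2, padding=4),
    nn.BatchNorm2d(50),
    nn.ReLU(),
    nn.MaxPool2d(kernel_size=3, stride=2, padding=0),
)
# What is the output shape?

Input shape: (27, 6, 119, 351)
  -> after Conv2d 9x9 stride=2: (27, 50, 60, 176)
Output shape: (27, 50, 29, 87)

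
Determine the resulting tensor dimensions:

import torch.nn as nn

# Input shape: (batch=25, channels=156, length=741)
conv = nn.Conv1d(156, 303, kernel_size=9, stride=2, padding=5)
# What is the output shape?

Input shape: (25, 156, 741)
Output shape: (25, 303, 372)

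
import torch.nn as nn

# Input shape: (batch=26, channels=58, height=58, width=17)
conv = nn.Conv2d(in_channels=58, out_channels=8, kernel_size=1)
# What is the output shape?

Input shape: (26, 58, 58, 17)
Output shape: (26, 8, 58, 17)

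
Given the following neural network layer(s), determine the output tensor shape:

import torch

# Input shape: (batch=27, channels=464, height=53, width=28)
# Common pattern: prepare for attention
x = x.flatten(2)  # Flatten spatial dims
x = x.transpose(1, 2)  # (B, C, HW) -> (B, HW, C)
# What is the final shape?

Input shape: (27, 464, 53, 28)
  -> after flatten(2): (27, 464, 1484)
Output shape: (27, 1484, 464)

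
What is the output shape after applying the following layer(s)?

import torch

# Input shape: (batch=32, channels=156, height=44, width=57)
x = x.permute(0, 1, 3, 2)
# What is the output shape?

Input shape: (32, 156, 44, 57)
Output shape: (32, 156, 57, 44)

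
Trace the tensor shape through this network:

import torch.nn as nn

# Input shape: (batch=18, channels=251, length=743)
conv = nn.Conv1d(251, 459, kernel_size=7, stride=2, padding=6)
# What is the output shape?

Input shape: (18, 251, 743)
Output shape: (18, 459, 375)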